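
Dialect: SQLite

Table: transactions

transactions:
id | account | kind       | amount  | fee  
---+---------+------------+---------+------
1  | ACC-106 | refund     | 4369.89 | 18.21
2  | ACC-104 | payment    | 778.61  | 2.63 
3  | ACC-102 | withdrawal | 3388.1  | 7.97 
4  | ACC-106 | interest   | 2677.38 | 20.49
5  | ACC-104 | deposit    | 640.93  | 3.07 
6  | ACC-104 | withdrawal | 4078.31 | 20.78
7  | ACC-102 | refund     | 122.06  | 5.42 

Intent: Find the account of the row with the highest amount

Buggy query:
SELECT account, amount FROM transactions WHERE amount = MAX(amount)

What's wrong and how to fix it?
Bug: MAX(amount) is an aggregate and cannot be used directly in WHERE

Fix: Wrap MAX in a scalar subquery so WHERE compares against a single value

Corrected query:
SELECT account, amount FROM transactions WHERE amount = (SELECT MAX(amount) FROM transactions)

Result:
account | amount 
--------+--------
ACC-106 | 4369.89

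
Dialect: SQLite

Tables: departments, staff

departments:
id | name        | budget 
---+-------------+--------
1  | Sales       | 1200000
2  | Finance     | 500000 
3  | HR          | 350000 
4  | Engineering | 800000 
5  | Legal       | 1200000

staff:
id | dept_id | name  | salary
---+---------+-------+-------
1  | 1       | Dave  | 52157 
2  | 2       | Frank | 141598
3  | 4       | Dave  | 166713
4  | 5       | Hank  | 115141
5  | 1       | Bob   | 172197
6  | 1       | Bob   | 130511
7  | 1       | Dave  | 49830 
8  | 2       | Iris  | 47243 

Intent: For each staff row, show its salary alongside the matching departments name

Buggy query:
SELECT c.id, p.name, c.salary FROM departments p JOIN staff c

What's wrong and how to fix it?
Bug: JOIN with no ON clause produces a cartesian product; every staff row pairs with every departments row

Fix: Add ON c.dept_id = p.id to the JOIN

Corrected query:
SELECT c.id, p.name, c.salary FROM departments p JOIN staff c ON c.dept_id = p.id

Result:
id | name        | salary
---+-------------+-------
1  | Sales       | 52157 
2  | Finance     | 141598
3  | Engineering | 166713
4  | Legal       | 115141
5  | Sales       | 172197
6  | Sales       | 130511
7  | Sales       | 49830 
8  | Finance     | 47243 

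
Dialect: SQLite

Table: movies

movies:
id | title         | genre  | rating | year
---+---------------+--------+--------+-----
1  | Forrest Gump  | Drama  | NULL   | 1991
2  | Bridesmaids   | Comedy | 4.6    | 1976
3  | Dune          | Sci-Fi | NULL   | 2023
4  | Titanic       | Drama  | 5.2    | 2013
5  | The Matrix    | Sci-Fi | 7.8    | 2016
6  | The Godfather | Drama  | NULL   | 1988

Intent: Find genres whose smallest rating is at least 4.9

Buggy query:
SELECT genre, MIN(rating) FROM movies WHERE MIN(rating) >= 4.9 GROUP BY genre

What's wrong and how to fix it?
Bug: Aggregates like MIN are computed per group after WHERE runs

Fix: Use HAVING for the per-group MIN condition

Corrected query:
SELECT genre, MIN(rating) FROM movies GROUP BY genre HAVING MIN(rating) >= 4.9

Result:
genre  | MIN(rating)
-------+------------
Drama  | 5.2        
Sci-Fi | 7.8        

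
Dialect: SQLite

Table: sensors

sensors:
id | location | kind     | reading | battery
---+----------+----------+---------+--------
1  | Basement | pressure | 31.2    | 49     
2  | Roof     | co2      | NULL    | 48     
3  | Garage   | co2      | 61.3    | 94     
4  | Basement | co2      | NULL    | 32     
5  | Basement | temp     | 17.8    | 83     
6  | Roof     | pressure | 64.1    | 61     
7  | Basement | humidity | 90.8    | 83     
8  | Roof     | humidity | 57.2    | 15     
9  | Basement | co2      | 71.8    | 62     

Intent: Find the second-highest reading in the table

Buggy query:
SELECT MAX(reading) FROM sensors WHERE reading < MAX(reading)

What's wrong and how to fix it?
Bug: MAX(reading) on the right of the comparison is an aggregate-in-WHERE error

Fix: Compute the overall MAX in a subquery, then take MAX of rows below it

Corrected query:
SELECT MAX(reading) FROM sensors WHERE reading < (SELECT MAX(reading) FROM sensors)

Result:
MAX(reading)
------------
71.8        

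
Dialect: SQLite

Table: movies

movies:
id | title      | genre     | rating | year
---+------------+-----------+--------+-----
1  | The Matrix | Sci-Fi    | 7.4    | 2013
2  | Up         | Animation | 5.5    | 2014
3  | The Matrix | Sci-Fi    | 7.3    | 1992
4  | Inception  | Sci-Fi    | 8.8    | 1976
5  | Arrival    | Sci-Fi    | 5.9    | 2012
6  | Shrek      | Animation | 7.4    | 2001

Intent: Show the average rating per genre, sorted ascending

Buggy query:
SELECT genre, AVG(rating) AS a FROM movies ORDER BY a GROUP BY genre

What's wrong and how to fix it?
Bug: ORDER BY appears before GROUP BY; SQL clause order requires GROUP BY first

Fix: Move ORDER BY to the end, after GROUP BY

Corrected query:
SELECT genre, AVG(rating) AS a FROM movies GROUP BY genre ORDER BY a

Result:
genre     | a   
----------+-----
Animation | 6.45
Sci-Fi    | 7.35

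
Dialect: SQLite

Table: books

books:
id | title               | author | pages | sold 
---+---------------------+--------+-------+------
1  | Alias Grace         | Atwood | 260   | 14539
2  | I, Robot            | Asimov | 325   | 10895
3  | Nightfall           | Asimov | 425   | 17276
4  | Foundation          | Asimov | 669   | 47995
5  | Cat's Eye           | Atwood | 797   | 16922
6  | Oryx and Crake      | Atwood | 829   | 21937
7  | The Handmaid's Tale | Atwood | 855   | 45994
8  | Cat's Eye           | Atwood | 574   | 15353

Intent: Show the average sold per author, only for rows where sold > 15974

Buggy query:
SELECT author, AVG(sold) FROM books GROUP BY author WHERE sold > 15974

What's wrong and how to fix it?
Bug: WHERE cannot follow GROUP BY

Fix: Place WHERE between FROM and GROUP BY

Corrected query:
SELECT author, AVG(sold) FROM books WHERE sold > 15974 GROUP BY author

Result:
author | AVG(sold)   
-------+-------------
Asimov | 32635.5     
Atwood | 28284.333333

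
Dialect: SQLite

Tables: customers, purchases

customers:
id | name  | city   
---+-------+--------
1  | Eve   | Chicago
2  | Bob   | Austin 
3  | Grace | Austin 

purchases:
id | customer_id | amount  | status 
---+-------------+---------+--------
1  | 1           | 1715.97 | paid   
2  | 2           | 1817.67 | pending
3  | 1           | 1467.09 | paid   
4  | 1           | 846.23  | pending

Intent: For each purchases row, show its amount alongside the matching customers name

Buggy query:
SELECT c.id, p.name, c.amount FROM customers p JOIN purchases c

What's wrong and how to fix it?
Bug: Missing join condition: each purchases row is matched to all customers rows instead of just its own

Fix: Specify the join condition linking the foreign key to the parent id

Corrected query:
SELECT c.id, p.name, c.amount FROM customers p JOIN purchases c ON c.customer_id = p.id

Result:
id | name | amount 
---+------+--------
1  | Eve  | 1715.97
2  | Bob  | 1817.67
3  | Eve  | 1467.09
4  | Eve  | 846.23 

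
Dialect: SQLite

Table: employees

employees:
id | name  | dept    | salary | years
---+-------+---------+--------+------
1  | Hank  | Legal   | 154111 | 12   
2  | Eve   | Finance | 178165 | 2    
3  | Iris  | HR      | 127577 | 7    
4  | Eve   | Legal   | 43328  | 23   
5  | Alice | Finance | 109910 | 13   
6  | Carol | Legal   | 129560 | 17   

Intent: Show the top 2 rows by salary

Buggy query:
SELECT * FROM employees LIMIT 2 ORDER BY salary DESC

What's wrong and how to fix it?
Bug: LIMIT must come after ORDER BY

Fix: Sort with ORDER BY, then apply LIMIT

Corrected query:
SELECT * FROM employees ORDER BY salary DESC LIMIT 2

Result:
id | name | dept    | salary | years
---+------+---------+--------+------
2  | Eve  | Finance | 178165 | 2    
1  | Hank | Legal   | 154111 | 12   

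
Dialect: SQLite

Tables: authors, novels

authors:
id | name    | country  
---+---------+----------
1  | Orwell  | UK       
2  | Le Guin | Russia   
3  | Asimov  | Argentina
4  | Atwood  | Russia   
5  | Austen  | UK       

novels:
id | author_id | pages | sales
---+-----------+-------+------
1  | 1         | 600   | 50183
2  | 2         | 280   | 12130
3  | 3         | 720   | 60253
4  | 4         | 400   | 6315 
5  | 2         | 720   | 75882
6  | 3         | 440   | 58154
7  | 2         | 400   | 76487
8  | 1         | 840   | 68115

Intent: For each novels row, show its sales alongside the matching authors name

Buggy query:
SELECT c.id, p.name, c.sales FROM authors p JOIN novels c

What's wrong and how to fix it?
Bug: JOIN with no ON clause produces a cartesian product; every novels row pairs with every authors row

Fix: Specify the join condition linking the foreign key to the parent id

Corrected query:
SELECT c.id, p.name, c.sales FROM authors p JOIN novels c ON c.author_id = p.id

Result:
id | name    | sales
---+---------+------
1  | Orwell  | 50183
2  | Le Guin | 12130
3  | Asimov  | 60253
4  | Atwood  | 6315 
5  | Le Guin | 75882
6  | Asimov  | 58154
7  | Le Guin | 76487
8  | Orwell  | 68115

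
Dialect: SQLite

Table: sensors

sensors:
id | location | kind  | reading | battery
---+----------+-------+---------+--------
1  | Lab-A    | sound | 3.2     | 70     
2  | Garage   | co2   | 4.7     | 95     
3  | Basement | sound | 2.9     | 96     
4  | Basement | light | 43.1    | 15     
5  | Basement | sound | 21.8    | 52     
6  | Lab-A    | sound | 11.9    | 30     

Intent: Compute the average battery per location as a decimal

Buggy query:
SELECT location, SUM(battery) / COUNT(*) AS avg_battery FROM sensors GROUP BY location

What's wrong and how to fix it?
Bug: Both operands are integers, so '/' performs integer division and truncates

Fix: Cast one side to REAL so the division keeps the fractional part

Corrected query:
SELECT location, SUM(battery) * 1.0 / COUNT(*) AS avg_battery FROM sensors GROUP BY location

Result:
location | avg_battery
---------+------------
Basement | 54.333333  
Garage   | 95         
Lab-A    | 50         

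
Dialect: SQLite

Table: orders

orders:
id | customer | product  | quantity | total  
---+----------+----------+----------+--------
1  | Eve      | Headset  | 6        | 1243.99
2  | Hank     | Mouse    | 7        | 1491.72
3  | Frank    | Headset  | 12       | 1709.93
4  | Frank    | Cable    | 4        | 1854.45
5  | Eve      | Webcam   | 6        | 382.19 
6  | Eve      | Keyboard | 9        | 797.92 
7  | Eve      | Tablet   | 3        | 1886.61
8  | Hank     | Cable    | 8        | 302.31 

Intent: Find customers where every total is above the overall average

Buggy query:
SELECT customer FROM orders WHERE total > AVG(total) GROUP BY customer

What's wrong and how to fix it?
Bug: AVG() is an aggregate; it can't sit directly in WHERE

Fix: Compute the overall average in a scalar subquery and compare each group's MIN against it in HAVING

Corrected query:
SELECT customer FROM orders GROUP BY customer HAVING MIN(total) > (SELECT AVG(total) FROM orders)

Result:
customer
--------
Frank   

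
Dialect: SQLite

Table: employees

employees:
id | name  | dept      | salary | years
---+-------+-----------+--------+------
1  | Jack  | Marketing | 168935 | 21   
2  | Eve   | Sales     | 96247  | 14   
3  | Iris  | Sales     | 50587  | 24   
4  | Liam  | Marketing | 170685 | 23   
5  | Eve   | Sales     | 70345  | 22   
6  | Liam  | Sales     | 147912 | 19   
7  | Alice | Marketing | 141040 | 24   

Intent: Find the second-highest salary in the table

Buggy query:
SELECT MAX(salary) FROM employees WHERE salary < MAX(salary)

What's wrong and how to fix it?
Bug: MAX(salary) on the right of the comparison is an aggregate-in-WHERE error

Fix: Compute the overall MAX in a subquery, then take MAX of rows below it

Corrected query:
SELECT MAX(salary) FROM employees WHERE salary < (SELECT MAX(salary) FROM employees)

Result:
MAX(salary)
-----------
168935     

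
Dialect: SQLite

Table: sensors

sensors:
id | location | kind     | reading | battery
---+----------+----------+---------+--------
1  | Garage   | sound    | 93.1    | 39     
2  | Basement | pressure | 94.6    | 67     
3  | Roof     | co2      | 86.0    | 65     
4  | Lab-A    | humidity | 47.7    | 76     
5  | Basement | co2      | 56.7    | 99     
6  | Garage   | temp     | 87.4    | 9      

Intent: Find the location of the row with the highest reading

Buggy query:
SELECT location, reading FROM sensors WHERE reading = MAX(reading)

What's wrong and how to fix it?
Bug: WHERE is evaluated per row; an aggregate over the whole table isn't defined there

Fix: Use a subquery: WHERE reading = (SELECT MAX(reading) FROM sensors)

Corrected query:
SELECT location, reading FROM sensors WHERE reading = (SELECT MAX(reading) FROM sensors)

Result:
location | reading
---------+--------
Basement | 94.6   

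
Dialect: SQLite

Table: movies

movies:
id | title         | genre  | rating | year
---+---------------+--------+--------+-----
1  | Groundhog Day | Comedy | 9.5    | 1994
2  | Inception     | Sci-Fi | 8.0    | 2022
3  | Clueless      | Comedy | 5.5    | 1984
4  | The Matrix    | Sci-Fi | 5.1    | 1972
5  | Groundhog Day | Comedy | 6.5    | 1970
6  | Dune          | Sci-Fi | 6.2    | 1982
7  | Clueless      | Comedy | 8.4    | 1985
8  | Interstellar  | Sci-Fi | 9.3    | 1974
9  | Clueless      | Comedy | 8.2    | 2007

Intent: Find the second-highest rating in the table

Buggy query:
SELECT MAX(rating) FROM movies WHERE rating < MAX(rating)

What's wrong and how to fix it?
Bug: The inner MAX is an aggregate inside WHERE, which is not allowed

Fix: Compute the overall MAX in a subquery, then take MAX of rows below it

Corrected query:
SELECT MAX(rating) FROM movies WHERE rating < (SELECT MAX(rating) FROM movies)

Result:
MAX(rating)
-----------
9.3        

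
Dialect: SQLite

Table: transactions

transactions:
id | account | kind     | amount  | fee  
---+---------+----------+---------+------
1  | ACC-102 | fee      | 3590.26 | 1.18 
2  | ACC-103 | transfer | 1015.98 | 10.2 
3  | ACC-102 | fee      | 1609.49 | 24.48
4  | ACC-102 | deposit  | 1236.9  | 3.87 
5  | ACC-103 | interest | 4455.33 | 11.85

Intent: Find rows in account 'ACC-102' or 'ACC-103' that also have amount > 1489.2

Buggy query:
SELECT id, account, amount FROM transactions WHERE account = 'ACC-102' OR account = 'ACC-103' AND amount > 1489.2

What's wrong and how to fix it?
Bug: AND binds tighter than OR, so this parses as account = 'ACC-102' OR (account = 'ACC-103' AND amount > 1489.2)

Fix: Add parentheses around the OR so the AND applies to both alternatives

Corrected query:
SELECT id, account, amount FROM transactions WHERE (account = 'ACC-102' OR account = 'ACC-103') AND amount > 1489.2

Result:
id | account | amount 
---+---------+--------
1  | ACC-102 | 3590.26
3  | ACC-102 | 1609.49
5  | ACC-103 | 4455.33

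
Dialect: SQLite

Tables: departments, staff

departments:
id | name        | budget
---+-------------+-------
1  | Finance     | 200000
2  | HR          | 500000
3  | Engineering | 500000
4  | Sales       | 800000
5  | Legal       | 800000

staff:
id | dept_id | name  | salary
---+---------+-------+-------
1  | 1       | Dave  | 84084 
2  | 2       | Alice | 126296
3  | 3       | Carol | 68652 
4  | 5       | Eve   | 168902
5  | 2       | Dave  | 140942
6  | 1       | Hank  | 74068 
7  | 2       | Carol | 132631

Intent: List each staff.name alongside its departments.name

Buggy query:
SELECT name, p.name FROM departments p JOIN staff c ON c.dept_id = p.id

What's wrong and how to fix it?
Bug: 'name' exists in both joined tables, so the database can't tell which one is meant

Fix: Prefix ambiguous columns with the table alias

Corrected query:
SELECT c.name, p.name FROM departments p JOIN staff c ON c.dept_id = p.id

Result:
name  | name       
------+------------
Dave  | Finance    
Alice | HR         
Carol | Engineering
Eve   | Legal      
Dave  | HR         
Hank  | Finance    
Carol | HR         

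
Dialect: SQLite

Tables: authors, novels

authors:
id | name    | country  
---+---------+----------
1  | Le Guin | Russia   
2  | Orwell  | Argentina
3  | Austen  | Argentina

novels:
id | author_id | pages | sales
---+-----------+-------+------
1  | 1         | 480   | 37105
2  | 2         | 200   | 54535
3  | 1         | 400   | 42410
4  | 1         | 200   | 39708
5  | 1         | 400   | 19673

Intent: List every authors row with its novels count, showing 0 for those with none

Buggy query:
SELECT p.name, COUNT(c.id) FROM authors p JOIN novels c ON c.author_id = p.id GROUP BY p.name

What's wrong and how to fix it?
Bug: INNER JOIN drops authors rows that have no matching novels rows

Fix: Use LEFT JOIN so parents without children still appear (COUNT(c.id) gives 0)

Corrected query:
SELECT p.name, COUNT(c.id) FROM authors p LEFT JOIN novels c ON c.author_id = p.id GROUP BY p.name

Result:
name    | COUNT(c.id)
--------+------------
Austen  | 0          
Le Guin | 4          
Orwell  | 1          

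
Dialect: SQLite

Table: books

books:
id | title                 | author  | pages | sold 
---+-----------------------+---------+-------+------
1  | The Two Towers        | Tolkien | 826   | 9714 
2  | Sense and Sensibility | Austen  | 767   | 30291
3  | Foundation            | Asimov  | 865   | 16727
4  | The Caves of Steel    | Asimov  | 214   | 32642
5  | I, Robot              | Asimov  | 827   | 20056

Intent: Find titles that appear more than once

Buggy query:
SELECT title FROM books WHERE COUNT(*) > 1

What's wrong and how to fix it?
Bug: WHERE can't reference COUNT(*); aggregates are computed after WHERE

Fix: Group first, then use HAVING for the count condition

Corrected query:
SELECT title FROM books GROUP BY title HAVING COUNT(*) > 1

Result:
(no rows)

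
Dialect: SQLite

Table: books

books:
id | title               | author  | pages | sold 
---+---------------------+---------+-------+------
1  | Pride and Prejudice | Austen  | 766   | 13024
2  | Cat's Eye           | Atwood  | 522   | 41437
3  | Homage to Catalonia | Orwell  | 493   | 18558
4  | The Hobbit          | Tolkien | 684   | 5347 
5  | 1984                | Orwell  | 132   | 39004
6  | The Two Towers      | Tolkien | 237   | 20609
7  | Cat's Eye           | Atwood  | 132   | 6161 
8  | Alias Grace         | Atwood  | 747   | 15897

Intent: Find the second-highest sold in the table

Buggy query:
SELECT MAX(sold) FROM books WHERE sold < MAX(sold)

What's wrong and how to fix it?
Bug: MAX(sold) on the right of the comparison is an aggregate-in-WHERE error

Fix: Put the inner MAX in a scalar subquery

Corrected query:
SELECT MAX(sold) FROM books WHERE sold < (SELECT MAX(sold) FROM books)

Result:
MAX(sold)
---------
39004    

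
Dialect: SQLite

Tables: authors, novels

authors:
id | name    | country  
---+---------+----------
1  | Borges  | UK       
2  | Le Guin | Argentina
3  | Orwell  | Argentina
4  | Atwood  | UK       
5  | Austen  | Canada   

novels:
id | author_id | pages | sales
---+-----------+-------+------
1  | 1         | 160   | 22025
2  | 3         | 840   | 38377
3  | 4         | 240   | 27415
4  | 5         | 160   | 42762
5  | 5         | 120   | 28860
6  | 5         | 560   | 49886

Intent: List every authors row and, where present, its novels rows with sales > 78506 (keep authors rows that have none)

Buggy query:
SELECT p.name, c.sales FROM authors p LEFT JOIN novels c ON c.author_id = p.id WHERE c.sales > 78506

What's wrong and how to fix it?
Bug: A WHERE condition on the right-hand table after LEFT JOIN drops unmatched parents

Fix: Put 'c.sales > 78506' in the JOIN's ON clause instead of WHERE

Corrected query:
SELECT p.name, c.sales FROM authors p LEFT JOIN novels c ON c.author_id = p.id AND c.sales > 78506

Result:
name    | sales
--------+------
Borges  | NULL 
Le Guin | NULL 
Orwell  | NULL 
Atwood  | NULL 
Austen  | NULL 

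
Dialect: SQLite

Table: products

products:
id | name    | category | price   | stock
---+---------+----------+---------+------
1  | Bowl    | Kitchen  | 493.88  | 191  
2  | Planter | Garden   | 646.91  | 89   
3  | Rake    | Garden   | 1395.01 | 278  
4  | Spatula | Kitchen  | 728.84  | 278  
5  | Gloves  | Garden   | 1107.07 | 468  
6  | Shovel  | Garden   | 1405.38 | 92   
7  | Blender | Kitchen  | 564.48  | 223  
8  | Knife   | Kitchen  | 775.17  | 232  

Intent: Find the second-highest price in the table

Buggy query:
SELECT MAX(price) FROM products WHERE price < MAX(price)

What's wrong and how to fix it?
Bug: MAX(price) on the right of the comparison is an aggregate-in-WHERE error

Fix: Compute the overall MAX in a subquery, then take MAX of rows below it

Corrected query:
SELECT MAX(price) FROM products WHERE price < (SELECT MAX(price) FROM products)

Result:
MAX(price)
----------
1395.01   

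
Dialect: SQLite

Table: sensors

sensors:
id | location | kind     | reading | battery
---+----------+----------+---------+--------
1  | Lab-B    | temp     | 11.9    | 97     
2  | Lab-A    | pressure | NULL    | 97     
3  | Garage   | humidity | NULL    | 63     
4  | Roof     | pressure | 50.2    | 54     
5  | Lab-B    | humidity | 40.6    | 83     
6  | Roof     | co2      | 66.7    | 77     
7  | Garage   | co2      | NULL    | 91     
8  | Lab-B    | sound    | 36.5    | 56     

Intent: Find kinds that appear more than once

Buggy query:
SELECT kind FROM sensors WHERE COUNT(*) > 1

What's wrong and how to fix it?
Bug: WHERE can't reference COUNT(*); aggregates are computed after WHERE

Fix: Group first, then use HAVING for the count condition

Corrected query:
SELECT kind FROM sensors GROUP BY kind HAVING COUNT(*) > 1

Result:
kind    
--------
co2     
humidity
pressure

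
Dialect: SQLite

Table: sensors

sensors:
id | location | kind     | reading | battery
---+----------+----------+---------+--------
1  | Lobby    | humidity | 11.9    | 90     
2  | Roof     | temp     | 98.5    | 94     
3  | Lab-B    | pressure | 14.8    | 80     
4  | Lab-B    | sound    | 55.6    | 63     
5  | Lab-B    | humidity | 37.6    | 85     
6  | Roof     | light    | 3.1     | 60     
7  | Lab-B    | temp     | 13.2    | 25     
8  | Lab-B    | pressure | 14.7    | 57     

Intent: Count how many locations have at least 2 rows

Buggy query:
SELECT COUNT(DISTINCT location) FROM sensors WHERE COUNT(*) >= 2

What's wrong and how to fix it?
Bug: COUNT(*) cannot appear in WHERE; the per-group count doesn't exist yet

Fix: Use a subquery that GROUPs and filters with HAVING, then count its rows

Corrected query:
SELECT COUNT(*) FROM (SELECT location FROM sensors GROUP BY location HAVING COUNT(*) >= 2)

Result:
COUNT(*)
--------
2       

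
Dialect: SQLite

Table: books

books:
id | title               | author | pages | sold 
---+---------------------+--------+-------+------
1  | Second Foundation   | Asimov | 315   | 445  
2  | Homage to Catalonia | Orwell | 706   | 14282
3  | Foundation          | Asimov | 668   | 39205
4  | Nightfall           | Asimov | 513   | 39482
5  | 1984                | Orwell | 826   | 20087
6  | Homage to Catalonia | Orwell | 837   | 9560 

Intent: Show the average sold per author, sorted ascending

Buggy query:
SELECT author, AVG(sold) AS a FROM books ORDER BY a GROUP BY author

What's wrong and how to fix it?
Bug: GROUP BY must precede ORDER BY

Fix: Move ORDER BY to the end, after GROUP BY

Corrected query:
SELECT author, AVG(sold) AS a FROM books GROUP BY author ORDER BY a

Result:
author | a           
-------+-------------
Orwell | 14643       
Asimov | 26377.333333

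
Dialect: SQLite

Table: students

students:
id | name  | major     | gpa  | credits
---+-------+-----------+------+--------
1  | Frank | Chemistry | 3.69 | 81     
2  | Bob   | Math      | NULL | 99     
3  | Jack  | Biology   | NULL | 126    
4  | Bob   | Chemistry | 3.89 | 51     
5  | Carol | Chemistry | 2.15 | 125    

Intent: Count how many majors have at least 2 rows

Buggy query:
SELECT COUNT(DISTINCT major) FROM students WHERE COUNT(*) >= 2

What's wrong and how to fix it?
Bug: WHERE filters individual rows, not groups, so a group-level COUNT is invalid there

Fix: Group first with HAVING COUNT(*) >= 2, then COUNT the resulting groups

Corrected query:
SELECT COUNT(*) FROM (SELECT major FROM students GROUP BY major HAVING COUNT(*) >= 2)

Result:
COUNT(*)
--------
1       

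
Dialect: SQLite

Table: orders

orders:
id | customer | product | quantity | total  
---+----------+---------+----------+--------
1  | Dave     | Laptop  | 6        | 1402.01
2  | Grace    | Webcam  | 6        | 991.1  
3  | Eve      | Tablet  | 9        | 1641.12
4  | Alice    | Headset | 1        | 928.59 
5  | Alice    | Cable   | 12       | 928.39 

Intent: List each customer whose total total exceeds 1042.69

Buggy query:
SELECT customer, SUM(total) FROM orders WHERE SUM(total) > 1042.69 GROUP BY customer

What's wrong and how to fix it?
Bug: Aggregate functions cannot appear in a WHERE clause

Fix: Move the aggregate condition to a HAVING clause

Corrected query:
SELECT customer, SUM(total) FROM orders GROUP BY customer HAVING SUM(total) > 1042.69

Result:
customer | SUM(total)
---------+-----------
Alice    | 1856.98   
Dave     | 1402.01   
Eve      | 1641.12   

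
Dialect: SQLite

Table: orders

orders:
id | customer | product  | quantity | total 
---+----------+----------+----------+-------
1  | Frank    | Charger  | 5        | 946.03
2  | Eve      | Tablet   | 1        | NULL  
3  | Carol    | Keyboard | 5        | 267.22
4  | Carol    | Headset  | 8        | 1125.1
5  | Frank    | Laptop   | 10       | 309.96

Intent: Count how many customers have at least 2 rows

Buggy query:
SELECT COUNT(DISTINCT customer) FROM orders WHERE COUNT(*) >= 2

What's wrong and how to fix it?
Bug: COUNT(*) cannot appear in WHERE; the per-group count doesn't exist yet

Fix: Use a subquery that GROUPs and filters with HAVING, then count its rows

Corrected query:
SELECT COUNT(*) FROM (SELECT customer FROM orders GROUP BY customer HAVING COUNT(*) >= 2)

Result:
COUNT(*)
--------
2       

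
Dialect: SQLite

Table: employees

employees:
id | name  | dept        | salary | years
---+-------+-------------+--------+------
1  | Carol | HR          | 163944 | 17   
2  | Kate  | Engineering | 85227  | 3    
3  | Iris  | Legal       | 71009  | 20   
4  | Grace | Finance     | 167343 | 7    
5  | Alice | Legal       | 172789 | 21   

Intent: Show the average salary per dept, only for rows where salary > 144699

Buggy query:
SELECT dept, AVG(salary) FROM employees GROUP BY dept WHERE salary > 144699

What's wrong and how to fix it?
Bug: Row-level WHERE must come before GROUP BY in the clause order

Fix: Move the WHERE clause before GROUP BY

Corrected query:
SELECT dept, AVG(salary) FROM employees WHERE salary > 144699 GROUP BY dept

Result:
dept    | AVG(salary)
--------+------------
Finance | 167343     
HR      | 163944     
Legal   | 172789     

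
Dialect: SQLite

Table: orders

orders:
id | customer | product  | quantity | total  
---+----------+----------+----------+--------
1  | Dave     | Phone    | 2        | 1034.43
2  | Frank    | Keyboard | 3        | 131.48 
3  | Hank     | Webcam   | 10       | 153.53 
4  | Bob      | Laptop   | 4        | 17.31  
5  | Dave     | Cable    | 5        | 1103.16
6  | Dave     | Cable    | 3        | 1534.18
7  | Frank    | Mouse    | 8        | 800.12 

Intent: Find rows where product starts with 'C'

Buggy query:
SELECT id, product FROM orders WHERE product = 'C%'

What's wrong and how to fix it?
Bug: '=' compares the literal string including the % character; pattern matching needs LIKE

Fix: Use LIKE for wildcard pattern matching

Corrected query:
SELECT id, product FROM orders WHERE product LIKE 'C%'

Result:
id | product
---+--------
5  | Cable  
6  | Cable  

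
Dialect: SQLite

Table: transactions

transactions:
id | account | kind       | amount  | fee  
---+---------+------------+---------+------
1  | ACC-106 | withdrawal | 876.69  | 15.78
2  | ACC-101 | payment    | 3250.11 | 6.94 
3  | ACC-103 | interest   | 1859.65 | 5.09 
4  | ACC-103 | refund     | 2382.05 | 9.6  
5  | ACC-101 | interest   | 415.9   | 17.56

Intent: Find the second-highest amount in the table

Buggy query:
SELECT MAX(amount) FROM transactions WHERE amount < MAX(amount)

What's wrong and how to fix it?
Bug: MAX(amount) on the right of the comparison is an aggregate-in-WHERE error

Fix: Put the inner MAX in a scalar subquery

Corrected query:
SELECT MAX(amount) FROM transactions WHERE amount < (SELECT MAX(amount) FROM transactions)

Result:
MAX(amount)
-----------
2382.05    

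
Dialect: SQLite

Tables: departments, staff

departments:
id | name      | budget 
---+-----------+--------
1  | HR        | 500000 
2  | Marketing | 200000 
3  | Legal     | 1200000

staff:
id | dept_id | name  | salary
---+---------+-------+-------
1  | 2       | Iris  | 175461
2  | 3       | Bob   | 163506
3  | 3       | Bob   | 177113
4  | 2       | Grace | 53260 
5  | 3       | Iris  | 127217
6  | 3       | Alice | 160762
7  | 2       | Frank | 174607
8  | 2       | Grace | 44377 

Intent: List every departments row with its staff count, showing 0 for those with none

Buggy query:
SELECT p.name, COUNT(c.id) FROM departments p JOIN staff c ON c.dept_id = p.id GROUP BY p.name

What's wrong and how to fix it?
Bug: INNER JOIN drops departments rows that have no matching staff rows

Fix: Use LEFT JOIN so parents without children still appear (COUNT(c.id) gives 0)

Corrected query:
SELECT p.name, COUNT(c.id) FROM departments p LEFT JOIN staff c ON c.dept_id = p.id GROUP BY p.name

Result:
name      | COUNT(c.id)
----------+------------
HR        | 0          
Legal     | 4          
Marketing | 4          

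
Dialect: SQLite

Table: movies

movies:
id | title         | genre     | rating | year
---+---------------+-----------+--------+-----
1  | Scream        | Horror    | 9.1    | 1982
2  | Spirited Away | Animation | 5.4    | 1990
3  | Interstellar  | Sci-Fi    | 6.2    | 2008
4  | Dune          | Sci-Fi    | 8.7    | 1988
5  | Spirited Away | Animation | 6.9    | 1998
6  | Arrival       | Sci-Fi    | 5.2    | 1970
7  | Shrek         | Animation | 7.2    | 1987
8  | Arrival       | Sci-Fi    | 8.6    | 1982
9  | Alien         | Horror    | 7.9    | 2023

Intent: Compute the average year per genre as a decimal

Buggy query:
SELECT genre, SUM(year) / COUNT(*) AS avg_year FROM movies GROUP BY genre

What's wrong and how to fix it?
Bug: SUM(year) and COUNT(*) are both integers; the division truncates the fractional part

Fix: Multiply by 1.0 (or CAST to REAL) to force floating-point division

Corrected query:
SELECT genre, SUM(year) * 1.0 / COUNT(*) AS avg_year FROM movies GROUP BY genre

Result:
genre     | avg_year   
----------+------------
Animation | 1991.666667
Horror    | 2002.5     
Sci-Fi    | 1987       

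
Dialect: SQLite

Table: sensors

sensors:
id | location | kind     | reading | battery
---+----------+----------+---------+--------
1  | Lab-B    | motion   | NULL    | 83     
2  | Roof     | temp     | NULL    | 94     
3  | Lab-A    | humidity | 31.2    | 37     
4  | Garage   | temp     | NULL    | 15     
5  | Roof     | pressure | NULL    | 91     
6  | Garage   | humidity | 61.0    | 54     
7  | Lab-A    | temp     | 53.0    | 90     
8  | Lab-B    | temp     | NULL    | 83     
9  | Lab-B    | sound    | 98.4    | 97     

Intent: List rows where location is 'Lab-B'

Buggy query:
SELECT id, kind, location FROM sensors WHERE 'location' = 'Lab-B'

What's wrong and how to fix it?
Bug: Single quotes denote string literals in SQL; the column name is being compared as a constant string

Fix: Reference the column as location without single quotes

Corrected query:
SELECT id, kind, location FROM sensors WHERE location = 'Lab-B'

Result:
id | kind   | location
---+--------+---------
1  | motion | Lab-B   
8  | temp   | Lab-B   
9  | sound  | Lab-B   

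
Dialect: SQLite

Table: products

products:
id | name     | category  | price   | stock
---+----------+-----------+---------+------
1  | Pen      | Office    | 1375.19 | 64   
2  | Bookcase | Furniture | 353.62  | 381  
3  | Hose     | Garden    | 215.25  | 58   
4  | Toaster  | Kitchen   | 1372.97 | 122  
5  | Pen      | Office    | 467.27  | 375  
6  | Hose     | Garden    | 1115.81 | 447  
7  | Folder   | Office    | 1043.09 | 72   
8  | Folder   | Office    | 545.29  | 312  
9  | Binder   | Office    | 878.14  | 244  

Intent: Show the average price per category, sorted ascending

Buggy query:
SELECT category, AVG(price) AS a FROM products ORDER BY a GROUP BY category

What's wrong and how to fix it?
Bug: ORDER BY appears before GROUP BY; SQL clause order requires GROUP BY first

Fix: Reorder: SELECT … FROM … GROUP BY … ORDER BY …

Corrected query:
SELECT category, AVG(price) AS a FROM products GROUP BY category ORDER BY a

Result:
category  | a      
----------+--------
Furniture | 353.62 
Garden    | 665.53 
Office    | 861.796
Kitchen   | 1372.97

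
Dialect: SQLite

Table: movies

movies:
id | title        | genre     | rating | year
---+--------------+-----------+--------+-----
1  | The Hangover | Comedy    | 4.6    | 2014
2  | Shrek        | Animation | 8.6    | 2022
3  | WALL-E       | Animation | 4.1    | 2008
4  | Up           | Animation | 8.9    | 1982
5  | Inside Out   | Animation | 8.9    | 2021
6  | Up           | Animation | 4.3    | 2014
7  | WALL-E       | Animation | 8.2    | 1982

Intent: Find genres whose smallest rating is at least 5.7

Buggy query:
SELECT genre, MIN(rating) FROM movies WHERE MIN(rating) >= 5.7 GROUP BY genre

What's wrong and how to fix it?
Bug: Aggregates like MIN are computed per group after WHERE runs

Fix: Use HAVING for the per-group MIN condition

Corrected query:
SELECT genre, MIN(rating) FROM movies GROUP BY genre HAVING MIN(rating) >= 5.7

Result:
(no rows)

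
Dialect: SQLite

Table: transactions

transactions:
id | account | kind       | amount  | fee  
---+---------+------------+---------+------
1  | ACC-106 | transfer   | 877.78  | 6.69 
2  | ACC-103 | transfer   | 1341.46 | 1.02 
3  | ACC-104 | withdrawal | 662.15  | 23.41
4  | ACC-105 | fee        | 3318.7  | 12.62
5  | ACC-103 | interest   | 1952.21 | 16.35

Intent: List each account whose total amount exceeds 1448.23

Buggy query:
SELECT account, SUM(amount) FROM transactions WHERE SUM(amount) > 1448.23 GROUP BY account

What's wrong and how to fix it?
Bug: Aggregate functions cannot appear in a WHERE clause

Fix: Move the aggregate condition to a HAVING clause

Corrected query:
SELECT account, SUM(amount) FROM transactions GROUP BY account HAVING SUM(amount) > 1448.23

Result:
account | SUM(amount)
--------+------------
ACC-103 | 3293.67    
ACC-105 | 3318.7     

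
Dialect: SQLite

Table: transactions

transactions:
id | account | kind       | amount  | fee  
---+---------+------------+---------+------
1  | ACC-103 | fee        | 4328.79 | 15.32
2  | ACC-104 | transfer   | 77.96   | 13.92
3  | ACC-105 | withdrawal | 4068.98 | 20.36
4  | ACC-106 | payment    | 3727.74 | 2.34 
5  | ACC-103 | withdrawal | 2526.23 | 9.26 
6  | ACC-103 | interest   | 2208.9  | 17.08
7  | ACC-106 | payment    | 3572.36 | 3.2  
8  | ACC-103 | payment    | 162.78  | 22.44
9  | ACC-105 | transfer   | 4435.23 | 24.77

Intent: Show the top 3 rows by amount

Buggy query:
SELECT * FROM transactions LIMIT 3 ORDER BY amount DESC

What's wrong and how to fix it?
Bug: ORDER BY cannot follow LIMIT; LIMIT is the final clause

Fix: Swap the clauses: ORDER BY first, then LIMIT

Corrected query:
SELECT * FROM transactions ORDER BY amount DESC LIMIT 3

Result:
id | account | kind       | amount  | fee  
---+---------+------------+---------+------
9  | ACC-105 | transfer   | 4435.23 | 24.77
1  | ACC-103 | fee        | 4328.79 | 15.32
3  | ACC-105 | withdrawal | 4068.98 | 20.36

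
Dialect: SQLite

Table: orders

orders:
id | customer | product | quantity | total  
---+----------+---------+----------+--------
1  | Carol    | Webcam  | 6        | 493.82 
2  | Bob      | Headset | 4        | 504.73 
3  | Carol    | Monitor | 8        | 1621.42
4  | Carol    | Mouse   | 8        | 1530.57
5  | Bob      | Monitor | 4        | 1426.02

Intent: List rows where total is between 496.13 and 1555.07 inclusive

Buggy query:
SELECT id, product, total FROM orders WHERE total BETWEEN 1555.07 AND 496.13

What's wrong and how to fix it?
Bug: BETWEEN expects the lower bound first; with 1555.07 AND 496.13 the range is empty

Fix: Write BETWEEN 496.13 AND 1555.07

Corrected query:
SELECT id, product, total FROM orders WHERE total BETWEEN 496.13 AND 1555.07

Result:
id | product | total  
---+---------+--------
2  | Headset | 504.73 
4  | Mouse   | 1530.57
5  | Monitor | 1426.02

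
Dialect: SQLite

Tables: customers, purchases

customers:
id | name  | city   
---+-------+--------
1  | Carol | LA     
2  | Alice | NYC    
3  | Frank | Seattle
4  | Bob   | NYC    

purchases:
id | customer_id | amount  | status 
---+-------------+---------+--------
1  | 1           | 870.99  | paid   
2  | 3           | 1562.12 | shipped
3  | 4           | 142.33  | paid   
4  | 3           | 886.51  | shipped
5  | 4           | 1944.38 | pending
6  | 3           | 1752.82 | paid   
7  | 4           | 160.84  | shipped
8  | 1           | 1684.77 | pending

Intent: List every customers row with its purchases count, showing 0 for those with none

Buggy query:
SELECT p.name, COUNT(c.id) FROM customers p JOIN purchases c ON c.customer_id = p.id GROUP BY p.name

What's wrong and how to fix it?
Bug: An inner join excludes parents with zero children

Fix: Use LEFT JOIN so parents without children still appear (COUNT(c.id) gives 0)

Corrected query:
SELECT p.name, COUNT(c.id) FROM customers p LEFT JOIN purchases c ON c.customer_id = p.id GROUP BY p.name

Result:
name  | COUNT(c.id)
------+------------
Alice | 0          
Bob   | 3          
Carol | 2          
Frank | 3          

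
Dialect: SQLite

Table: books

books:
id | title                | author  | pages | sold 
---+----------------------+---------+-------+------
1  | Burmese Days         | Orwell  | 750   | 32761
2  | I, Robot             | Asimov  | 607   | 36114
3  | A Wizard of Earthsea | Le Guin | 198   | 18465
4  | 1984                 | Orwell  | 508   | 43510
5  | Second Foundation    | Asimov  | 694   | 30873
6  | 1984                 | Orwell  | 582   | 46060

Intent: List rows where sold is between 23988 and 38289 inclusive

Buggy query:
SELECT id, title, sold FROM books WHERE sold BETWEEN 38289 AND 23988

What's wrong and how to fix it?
Bug: The bounds are reversed; BETWEEN a AND b requires a <= b to match anything

Fix: Swap the bounds so the smaller value comes first

Corrected query:
SELECT id, title, sold FROM books WHERE sold BETWEEN 23988 AND 38289

Result:
id | title             | sold 
---+-------------------+------
1  | Burmese Days      | 32761
2  | I, Robot          | 36114
5  | Second Foundation | 30873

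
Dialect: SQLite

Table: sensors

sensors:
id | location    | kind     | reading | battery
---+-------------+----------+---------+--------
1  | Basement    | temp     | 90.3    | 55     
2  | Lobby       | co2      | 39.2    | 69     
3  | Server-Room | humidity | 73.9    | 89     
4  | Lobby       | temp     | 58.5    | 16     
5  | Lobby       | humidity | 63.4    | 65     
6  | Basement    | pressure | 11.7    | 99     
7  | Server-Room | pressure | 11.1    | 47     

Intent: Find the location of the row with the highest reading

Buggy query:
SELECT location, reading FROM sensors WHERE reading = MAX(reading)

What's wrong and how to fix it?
Bug: MAX(reading) is an aggregate and cannot be used directly in WHERE

Fix: Use a subquery: WHERE reading = (SELECT MAX(reading) FROM sensors)

Corrected query:
SELECT location, reading FROM sensors WHERE reading = (SELECT MAX(reading) FROM sensors)

Result:
location | reading
---------+--------
Basement | 90.3   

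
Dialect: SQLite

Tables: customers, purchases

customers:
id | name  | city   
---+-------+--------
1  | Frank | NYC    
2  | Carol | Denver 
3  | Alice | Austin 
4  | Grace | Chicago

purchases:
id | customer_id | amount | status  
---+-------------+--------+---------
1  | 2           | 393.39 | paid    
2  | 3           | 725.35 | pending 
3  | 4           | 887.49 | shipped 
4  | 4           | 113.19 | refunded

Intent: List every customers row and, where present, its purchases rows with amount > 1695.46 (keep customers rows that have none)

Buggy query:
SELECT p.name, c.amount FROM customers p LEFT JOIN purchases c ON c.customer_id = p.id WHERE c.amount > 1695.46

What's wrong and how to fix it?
Bug: A WHERE condition on the right-hand table after LEFT JOIN drops unmatched parents

Fix: Put 'c.amount > 1695.46' in the JOIN's ON clause instead of WHERE

Corrected query:
SELECT p.name, c.amount FROM customers p LEFT JOIN purchases c ON c.customer_id = p.id AND c.amount > 1695.46

Result:
name  | amount
------+-------
Frank | NULL  
Carol | NULL  
Alice | NULL  
Grace | NULL  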